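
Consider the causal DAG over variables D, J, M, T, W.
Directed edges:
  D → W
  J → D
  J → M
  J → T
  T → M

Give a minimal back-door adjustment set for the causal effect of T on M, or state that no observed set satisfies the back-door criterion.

T→M: minimal back-door set {J}.

desc(T)\{T}={M}; candidates ⊆ {D,J,W}.
size 0: {}; under {} T still reaches {D,J,M,W} ∋ M.
{J}: T⊥M given {J} in G with T→· removed — back-door holds.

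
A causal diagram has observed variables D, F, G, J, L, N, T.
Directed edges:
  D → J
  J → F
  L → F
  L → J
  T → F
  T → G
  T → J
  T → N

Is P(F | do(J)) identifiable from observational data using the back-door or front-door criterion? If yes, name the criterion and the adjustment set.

P(F|do(J)): backdoor, adjust for {L, T}.

desc(J)\{J}={F}; candidates ⊆ {D,G,L,N,T}.
size 0: {}; under {} J still reaches {D,F,G,L,N,T} ∋ F.
size 1: {D}, {G}, {L} …(+2); under {D} J still reaches {F,G,L,N,T} ∋ F.
{L,T}: J⊥F given {L,T} in G with J→· removed — back-door holds.
P(F|do(J)) = Σ_{L,T} P(F|J,L,T)·P(L,T).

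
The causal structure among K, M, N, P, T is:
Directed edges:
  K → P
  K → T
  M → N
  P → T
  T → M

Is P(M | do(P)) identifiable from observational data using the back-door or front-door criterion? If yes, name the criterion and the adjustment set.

desc(P)\{P}={M,N,T}; candidates ⊆ {K}.
size 0: {}; under {} P still reaches {K,M,N,T} ∋ M.
{K}: P⊥M given {K} in G with P→· removed — back-door holds.
P(M|do(P)) = Σ_{K} P(M|P,K)·P(K).

P(M|do(P)): backdoor, adjust for {K}.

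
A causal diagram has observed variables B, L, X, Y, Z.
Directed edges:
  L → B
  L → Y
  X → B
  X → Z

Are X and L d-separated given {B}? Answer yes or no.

Bayes-Ball from X | {B} reaches {L,Y,Z}.
L ∈ reach(X|{B}) ⇒ X ⊥̸ L | {B}.

No — X and L are d-connected given {B}.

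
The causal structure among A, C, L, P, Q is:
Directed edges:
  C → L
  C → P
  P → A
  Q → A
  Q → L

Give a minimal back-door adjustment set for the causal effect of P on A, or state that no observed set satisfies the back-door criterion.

P→A: minimal back-door set ∅.

desc(P)\{P}={A}; candidates ⊆ {C,L,Q}.
∅: P⊥A given ∅ in G with P→· removed — back-door holds.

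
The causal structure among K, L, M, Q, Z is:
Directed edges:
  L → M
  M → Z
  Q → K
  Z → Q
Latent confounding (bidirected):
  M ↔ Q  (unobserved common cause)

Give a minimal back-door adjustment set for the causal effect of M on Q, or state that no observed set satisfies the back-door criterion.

M→Q: no observed back-door set.

desc(M)\{M}={K,Q,Z}; candidates ⊆ {L}.
M↔Q: latent back-door arc(s) into M.
size 0: {}; under {} M still reaches {K,L,Q} ∋ Q.
size 1: {L}; under {L} M still reaches {K,Q} ∋ Q.
M↔Q cannot be blocked by any observed set — no back-door set.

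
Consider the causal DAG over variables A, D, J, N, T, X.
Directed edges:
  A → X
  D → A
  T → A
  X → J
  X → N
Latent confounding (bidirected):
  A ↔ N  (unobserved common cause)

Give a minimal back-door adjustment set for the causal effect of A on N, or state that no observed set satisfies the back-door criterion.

A→N: no observed back-door set.

desc(A)\{A}={J,N,X}; candidates ⊆ {D,T}.
A↔N: latent back-door arc(s) into A.
size 0: {}; under {} A still reaches {D,N,T} ∋ N.
size 1: {D}, {T}; under {D} A still reaches {N,T} ∋ N.
size 2: {D,T}; under {D,T} A still reaches {N} ∋ N.
A↔N cannot be blocked by any observed set — no back-door set.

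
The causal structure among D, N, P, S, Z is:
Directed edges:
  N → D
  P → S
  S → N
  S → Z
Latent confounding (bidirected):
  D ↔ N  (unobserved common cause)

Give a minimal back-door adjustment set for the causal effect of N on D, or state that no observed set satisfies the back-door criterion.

N→D: no observed back-door set.

desc(N)\{N}={D}; candidates ⊆ {P,S,Z}.
N↔D: latent back-door arc(s) into N.
size 0: {}; under {} N still reaches {D,P,S,Z} ∋ D.
size 1: {P}, {S}, {Z}; under {P} N still reaches {D,S,Z} ∋ D.
size 2: {P,S}, {P,Z}, {S,Z}; under {P,S} N still reaches {D} ∋ D.
N↔D cannot be blocked by any observed set — no back-door set.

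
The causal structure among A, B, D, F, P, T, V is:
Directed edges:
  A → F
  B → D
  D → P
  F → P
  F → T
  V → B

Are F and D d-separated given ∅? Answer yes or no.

Bayes-Ball from F | ∅ reaches {A,P,T}.
D ∉ reach(F|∅) ⇒ F ⊥ D | ∅.

Yes — F ⊥ D | ∅.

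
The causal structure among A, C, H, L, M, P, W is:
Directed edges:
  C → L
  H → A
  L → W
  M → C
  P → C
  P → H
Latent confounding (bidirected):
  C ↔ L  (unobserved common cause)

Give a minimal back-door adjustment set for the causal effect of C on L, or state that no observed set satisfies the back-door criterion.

C→L: no observed back-door set.

desc(C)\{C}={L,W}; candidates ⊆ {A,H,M,P}.
C↔L: latent back-door arc(s) into C.
size 0: {}; under {} C still reaches {A,H,L,M,P,W} ∋ L.
size 1: {A}, {H}, {M} …(+1); under {A} C still reaches {H,L,M,P,W} ∋ L.
size 2: {A,H}, {A,M}, {A,P} …(+3); under {A,H} C still reaches {L,M,P,W} ∋ L.
C↔L cannot be blocked by any observed set — no back-door set.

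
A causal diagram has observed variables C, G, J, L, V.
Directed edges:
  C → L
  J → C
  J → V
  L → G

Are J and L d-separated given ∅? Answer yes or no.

Bayes-Ball from J | ∅ reaches {C,G,L,V}.
L ∈ reach(J|∅) ⇒ J ⊥̸ L | ∅.

No — J and L are d-connected given ∅.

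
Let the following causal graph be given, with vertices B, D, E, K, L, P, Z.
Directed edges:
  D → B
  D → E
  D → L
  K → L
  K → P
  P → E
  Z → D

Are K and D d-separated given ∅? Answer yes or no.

Bayes-Ball from K | ∅ reaches {E,L,P}.
D ∉ reach(K|∅) ⇒ K ⊥ D | ∅.

Yes — K ⊥ D | ∅.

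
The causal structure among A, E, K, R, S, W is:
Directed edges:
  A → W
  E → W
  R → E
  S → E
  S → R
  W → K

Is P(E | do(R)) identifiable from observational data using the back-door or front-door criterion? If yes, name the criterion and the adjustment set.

desc(R)\{R}={E,K,W}; candidates ⊆ {A,S}.
size 0: {}; under {} R still reaches {E,K,S,W} ∋ E.
{S}: R⊥E given {S} in G with R→· removed — back-door holds.
P(E|do(R)) = Σ_{S} P(E|R,S)·P(S).

P(E|do(R)): backdoor, adjust for {S}.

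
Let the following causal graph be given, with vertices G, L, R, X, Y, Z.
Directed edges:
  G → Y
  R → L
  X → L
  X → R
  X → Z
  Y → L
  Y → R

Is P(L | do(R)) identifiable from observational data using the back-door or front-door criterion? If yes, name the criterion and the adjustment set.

desc(R)\{R}={L}; candidates ⊆ {G,X,Y,Z}.
size 0: {}; under {} R still reaches {G,L,X,Y,Z} ∋ L.
size 1: {G}, {X}, {Y} …(+1); under {G} R still reaches {L,X,Y,Z} ∋ L.
{X,Y}: R⊥L given {X,Y} in G with R→· removed — back-door holds.
P(L|do(R)) = Σ_{X,Y} P(L|R,X,Y)·P(X,Y).

P(L|do(R)): backdoor, adjust for {X, Y}.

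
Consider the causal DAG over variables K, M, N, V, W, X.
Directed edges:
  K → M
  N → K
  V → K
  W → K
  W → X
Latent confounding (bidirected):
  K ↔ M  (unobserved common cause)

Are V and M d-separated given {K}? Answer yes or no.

Bayes-Ball from V | {K} reaches {M,N,W,X}.
M ∈ reach(V|{K}) ⇒ V ⊥̸ M | {K}.

No — V and M are d-connected given {K}.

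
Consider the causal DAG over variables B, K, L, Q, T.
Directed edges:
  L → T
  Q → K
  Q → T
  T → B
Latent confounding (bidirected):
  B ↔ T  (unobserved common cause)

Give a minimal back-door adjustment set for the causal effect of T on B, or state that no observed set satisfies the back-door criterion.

T→B: no observed back-door set.

desc(T)\{T}={B}; candidates ⊆ {K,L,Q}.
T↔B: latent back-door arc(s) into T.
size 0: {}; under {} T still reaches {B,K,L,Q} ∋ B.
size 1: {K}, {L}, {Q}; under {K} T still reaches {B,L,Q} ∋ B.
size 2: {K,L}, {K,Q}, {L,Q}; under {K,L} T still reaches {B,Q} ∋ B.
T↔B cannot be blocked by any observed set — no back-door set.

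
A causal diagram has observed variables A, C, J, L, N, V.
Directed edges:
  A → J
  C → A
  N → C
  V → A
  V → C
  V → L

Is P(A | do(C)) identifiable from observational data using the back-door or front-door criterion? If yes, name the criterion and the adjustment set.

desc(C)\{C}={A,J}; candidates ⊆ {L,N,V}.
size 0: {}; under {} C still reaches {A,J,L,N,V} ∋ A.
{V}: C⊥A given {V} in G with C→· removed — back-door holds.
P(A|do(C)) = Σ_{V} P(A|C,V)·P(V).

P(A|do(C)): backdoor, adjust for {V}.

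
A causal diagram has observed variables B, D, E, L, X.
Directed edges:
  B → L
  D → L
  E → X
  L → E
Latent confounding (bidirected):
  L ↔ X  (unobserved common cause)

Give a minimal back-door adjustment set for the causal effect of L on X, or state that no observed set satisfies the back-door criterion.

desc(L)\{L}={E,X}; candidates ⊆ {B,D}.
L↔X: latent back-door arc(s) into L.
size 0: {}; under {} L still reaches {B,D,X} ∋ X.
size 1: {B}, {D}; under {B} L still reaches {D,X} ∋ X.
size 2: {B,D}; under {B,D} L still reaches {X} ∋ X.
L↔X cannot be blocked by any observed set — no back-door set.

L→X: no observed back-door set.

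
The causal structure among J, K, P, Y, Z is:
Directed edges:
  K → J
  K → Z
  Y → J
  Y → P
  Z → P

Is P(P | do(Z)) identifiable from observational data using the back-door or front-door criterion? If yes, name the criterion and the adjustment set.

P(P|do(Z)): backdoor, adjust for ∅.

desc(Z)\{Z}={P}; candidates ⊆ {J,K,Y}.
∅: Z⊥P given ∅ in G with Z→· removed — back-door holds.
P(P|do(Z)) = P(P|Z) — no adjustment needed.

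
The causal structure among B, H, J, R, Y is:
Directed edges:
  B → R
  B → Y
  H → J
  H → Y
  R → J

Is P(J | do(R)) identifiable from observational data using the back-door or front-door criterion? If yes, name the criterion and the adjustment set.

P(J|do(R)): backdoor, adjust for ∅.

desc(R)\{R}={J}; candidates ⊆ {B,H,Y}.
∅: R⊥J given ∅ in G with R→· removed — back-door holds.
P(J|do(R)) = P(J|R) — no adjustment needed.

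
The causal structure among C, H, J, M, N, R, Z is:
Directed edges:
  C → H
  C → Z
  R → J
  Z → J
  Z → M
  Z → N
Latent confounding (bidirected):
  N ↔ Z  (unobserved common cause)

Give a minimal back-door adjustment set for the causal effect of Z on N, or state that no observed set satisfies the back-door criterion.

desc(Z)\{Z}={J,M,N}; candidates ⊆ {C,H,R}.
Z↔N: latent back-door arc(s) into Z.
size 0: {}; under {} Z still reaches {C,H,N} ∋ N.
size 1: {C}, {H}, {R}; under {C} Z still reaches {N} ∋ N.
size 2: {C,H}, {C,R}, {H,R}; under {C,H} Z still reaches {N} ∋ N.
Z↔N cannot be blocked by any observed set — no back-door set.

Z→N: no observed back-door set.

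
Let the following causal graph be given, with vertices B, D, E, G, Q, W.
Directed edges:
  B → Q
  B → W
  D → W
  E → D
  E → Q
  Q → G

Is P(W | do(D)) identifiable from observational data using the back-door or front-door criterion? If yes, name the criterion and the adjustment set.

P(W|do(D)): backdoor, adjust for ∅.

desc(D)\{D}={W}; candidates ⊆ {B,E,G,Q}.
∅: D⊥W given ∅ in G with D→· removed — back-door holds.
P(W|do(D)) = P(W|D) — no adjustment needed.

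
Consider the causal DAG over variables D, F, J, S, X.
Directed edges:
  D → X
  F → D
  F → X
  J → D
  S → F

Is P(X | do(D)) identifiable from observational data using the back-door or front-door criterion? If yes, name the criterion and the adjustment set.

desc(D)\{D}={X}; candidates ⊆ {F,J,S}.
size 0: {}; under {} D still reaches {F,J,S,X} ∋ X.
{F}: D⊥X given {F} in G with D→· removed — back-door holds.
P(X|do(D)) = Σ_{F} P(X|D,F)·P(F).

P(X|do(D)): backdoor, adjust for {F}.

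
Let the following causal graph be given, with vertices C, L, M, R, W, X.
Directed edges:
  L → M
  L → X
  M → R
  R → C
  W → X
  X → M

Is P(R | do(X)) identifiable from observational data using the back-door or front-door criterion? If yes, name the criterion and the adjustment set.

P(R|do(X)): backdoor, adjust for {L}.

desc(X)\{X}={C,M,R}; candidates ⊆ {L,W}.
size 0: {}; under {} X still reaches {C,L,M,R,W} ∋ R.
{L}: X⊥R given {L} in G with X→· removed — back-door holds.
P(R|do(X)) = Σ_{L} P(R|X,L)·P(L).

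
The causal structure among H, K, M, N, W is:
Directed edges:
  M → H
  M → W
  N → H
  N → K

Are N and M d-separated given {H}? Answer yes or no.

Bayes-Ball from N | {H} reaches {K,M,W}.
M ∈ reach(N|{H}) ⇒ N ⊥̸ M | {H}.

No — N and M are d-connected given {H}.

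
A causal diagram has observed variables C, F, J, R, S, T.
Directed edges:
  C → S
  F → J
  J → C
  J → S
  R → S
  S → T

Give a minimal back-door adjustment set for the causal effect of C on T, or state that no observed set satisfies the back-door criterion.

desc(C)\{C}={S,T}; candidates ⊆ {F,J,R}.
size 0: {}; under {} C still reaches {F,J,S,T} ∋ T.
{J}: C⊥T given {J} in G with C→· removed — back-door holds.

C→T: minimal back-door set {J}.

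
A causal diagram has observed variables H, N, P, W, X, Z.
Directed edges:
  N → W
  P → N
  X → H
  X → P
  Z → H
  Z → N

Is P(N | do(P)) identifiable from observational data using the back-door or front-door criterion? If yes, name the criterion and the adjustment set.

desc(P)\{P}={N,W}; candidates ⊆ {H,X,Z}.
∅: P⊥N given ∅ in G with P→· removed — back-door holds.
P(N|do(P)) = P(N|P) — no adjustment needed.

P(N|do(P)): backdoor, adjust for ∅.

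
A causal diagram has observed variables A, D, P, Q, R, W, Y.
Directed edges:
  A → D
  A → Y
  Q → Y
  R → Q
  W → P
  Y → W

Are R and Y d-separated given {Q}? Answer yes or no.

Yes — R ⊥ Y | {Q}.

Bayes-Ball from R | {Q} reaches ∅.
Y ∉ reach(R|{Q}) ⇒ R ⊥ Y | {Q}.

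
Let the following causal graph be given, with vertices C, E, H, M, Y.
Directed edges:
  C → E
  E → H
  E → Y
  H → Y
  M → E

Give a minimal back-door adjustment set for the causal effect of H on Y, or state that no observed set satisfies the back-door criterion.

H→Y: minimal back-door set {E}.

desc(H)\{H}={Y}; candidates ⊆ {C,E,M}.
size 0: {}; under {} H still reaches {C,E,M,Y} ∋ Y.
{E}: H⊥Y given {E} in G with H→· removed — back-door holds.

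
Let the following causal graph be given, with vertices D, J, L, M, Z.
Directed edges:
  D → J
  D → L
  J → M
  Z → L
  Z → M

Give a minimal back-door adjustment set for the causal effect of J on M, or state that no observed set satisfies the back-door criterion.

desc(J)\{J}={M}; candidates ⊆ {D,L,Z}.
∅: J⊥M given ∅ in G with J→· removed — back-door holds.

J→M: minimal back-door set ∅.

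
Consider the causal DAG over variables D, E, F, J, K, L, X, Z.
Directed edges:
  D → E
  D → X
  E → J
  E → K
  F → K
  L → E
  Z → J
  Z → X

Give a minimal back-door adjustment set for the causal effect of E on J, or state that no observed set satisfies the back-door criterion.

desc(E)\{E}={J,K}; candidates ⊆ {D,F,L,X,Z}.
∅: E⊥J given ∅ in G with E→· removed — back-door holds.

E→J: minimal back-door set ∅.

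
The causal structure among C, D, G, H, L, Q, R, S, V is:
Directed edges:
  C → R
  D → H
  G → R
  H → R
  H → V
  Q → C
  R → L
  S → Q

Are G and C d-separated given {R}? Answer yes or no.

No — G and C are d-connected given {R}.

Bayes-Ball from G | {R} reaches {C,D,H,Q,S,V}.
C ∈ reach(G|{R}) ⇒ G ⊥̸ C | {R}.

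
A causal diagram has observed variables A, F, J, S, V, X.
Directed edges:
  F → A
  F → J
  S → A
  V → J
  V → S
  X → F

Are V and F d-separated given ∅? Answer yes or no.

Yes — V ⊥ F | ∅.

Bayes-Ball from V | ∅ reaches {A,J,S}.
F ∉ reach(V|∅) ⇒ V ⊥ F | ∅.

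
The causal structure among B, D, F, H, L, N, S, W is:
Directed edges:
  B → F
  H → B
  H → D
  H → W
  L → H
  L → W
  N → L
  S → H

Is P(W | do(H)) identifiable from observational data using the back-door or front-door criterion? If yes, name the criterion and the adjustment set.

desc(H)\{H}={B,D,F,W}; candidates ⊆ {L,N,S}.
size 0: {}; under {} H still reaches {L,N,S,W} ∋ W.
{L}: H⊥W given {L} in G with H→· removed — back-door holds.
P(W|do(H)) = Σ_{L} P(W|H,L)·P(L).

P(W|do(H)): backdoor, adjust for {L}.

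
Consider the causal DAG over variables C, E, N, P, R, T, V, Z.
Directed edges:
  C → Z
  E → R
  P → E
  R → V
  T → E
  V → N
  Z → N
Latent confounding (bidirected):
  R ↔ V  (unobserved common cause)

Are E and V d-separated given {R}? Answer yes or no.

Bayes-Ball from E | {R} reaches {N,P,T,V}.
V ∈ reach(E|{R}) ⇒ E ⊥̸ V | {R}.

No — E and V are d-connected given {R}.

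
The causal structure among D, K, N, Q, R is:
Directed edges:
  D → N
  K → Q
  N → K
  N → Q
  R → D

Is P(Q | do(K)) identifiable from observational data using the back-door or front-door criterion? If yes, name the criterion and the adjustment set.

P(Q|do(K)): backdoor, adjust for {N}.

desc(K)\{K}={Q}; candidates ⊆ {D,N,R}.
size 0: {}; under {} K still reaches {D,N,Q,R} ∋ Q.
{N}: K⊥Q given {N} in G with K→· removed — back-door holds.
P(Q|do(K)) = Σ_{N} P(Q|K,N)·P(N).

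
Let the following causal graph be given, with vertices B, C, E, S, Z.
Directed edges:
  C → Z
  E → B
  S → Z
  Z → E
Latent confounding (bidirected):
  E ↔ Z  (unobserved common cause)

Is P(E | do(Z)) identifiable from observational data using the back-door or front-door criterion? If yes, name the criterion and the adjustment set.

P(E|do(Z)): not identifiable (no BD/FD set).

desc(Z)\{Z}={B,E}; candidates ⊆ {C,S}.
Z↔E: latent back-door arc(s) into Z.
size 0: {}; under {} Z still reaches {B,C,E,S} ∋ E.
size 1: {C}, {S}; under {C} Z still reaches {B,E,S} ∋ E.
size 2: {C,S}; under {C,S} Z still reaches {B,E} ∋ E.
Z↔E cannot be blocked by any observed set — no back-door set.
No mediator lies on a directed Z→…→E path.
Neither criterion identifies P(E|do(Z)) in this graph.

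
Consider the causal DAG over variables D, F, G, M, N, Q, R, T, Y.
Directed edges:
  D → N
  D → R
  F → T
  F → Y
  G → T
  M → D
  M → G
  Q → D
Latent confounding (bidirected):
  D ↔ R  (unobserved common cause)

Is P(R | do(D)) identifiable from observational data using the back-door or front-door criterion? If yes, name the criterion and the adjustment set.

desc(D)\{D}={N,R}; candidates ⊆ {F,G,M,Q,T,Y}.
D↔R: latent back-door arc(s) into D.
size 0: {}; under {} D still reaches {G,M,Q,R,T} ∋ R.
size 1: {F}, {G}, {M} …(+3); under {F} D still reaches {G,M,Q,R,T} ∋ R.
size 2: {F,G}, {F,M}, {F,Q} …(+12); under {F,G} D still reaches {M,Q,R} ∋ R.
D↔R cannot be blocked by any observed set — no back-door set.
No mediator lies on a directed D→…→R path.
Neither criterion identifies P(R|do(D)) in this graph.

P(R|do(D)): not identifiable (no BD/FD set).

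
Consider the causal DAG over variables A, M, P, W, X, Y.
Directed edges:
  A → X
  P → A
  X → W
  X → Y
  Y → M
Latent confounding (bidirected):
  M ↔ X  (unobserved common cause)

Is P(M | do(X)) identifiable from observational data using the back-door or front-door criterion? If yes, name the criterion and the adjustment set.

desc(X)\{X}={M,W,Y}; candidates ⊆ {A,P}.
X↔M: latent back-door arc(s) into X.
size 0: {}; under {} X still reaches {A,M,P} ∋ M.
size 1: {A}, {P}; under {A} X still reaches {M} ∋ M.
size 2: {A,P}; under {A,P} X still reaches {M} ∋ M.
X↔M cannot be blocked by any observed set — no back-door set.
{Y}: (i) intercepts every directed X→M path; (ii) no back-door X→{Y}; (iii) {X} blocks every back-door {Y}→M. Front-door holds.
P(M|do(X)) = Σ_{Y} P(Y|X) Σ_{X'} P(M|Y,X')P(X').

P(M|do(X)): frontdoor, adjust for {Y}.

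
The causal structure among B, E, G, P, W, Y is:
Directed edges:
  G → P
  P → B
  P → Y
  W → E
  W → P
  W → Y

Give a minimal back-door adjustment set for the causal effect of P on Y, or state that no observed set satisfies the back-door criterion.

desc(P)\{P}={B,Y}; candidates ⊆ {E,G,W}.
size 0: {}; under {} P still reaches {E,G,W,Y} ∋ Y.
{W}: P⊥Y given {W} in G with P→· removed — back-door holds.

P→Y: minimal back-door set {W}.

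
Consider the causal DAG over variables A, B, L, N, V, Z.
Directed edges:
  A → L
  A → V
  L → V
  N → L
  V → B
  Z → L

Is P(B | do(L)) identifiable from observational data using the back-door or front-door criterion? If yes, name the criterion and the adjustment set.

P(B|do(L)): backdoor, adjust for {A}.

desc(L)\{L}={B,V}; candidates ⊆ {A,N,Z}.
size 0: {}; under {} L still reaches {A,B,N,V,Z} ∋ B.
{A}: L⊥B given {A} in G with L→· removed — back-door holds.
P(B|do(L)) = Σ_{A} P(B|L,A)·P(A).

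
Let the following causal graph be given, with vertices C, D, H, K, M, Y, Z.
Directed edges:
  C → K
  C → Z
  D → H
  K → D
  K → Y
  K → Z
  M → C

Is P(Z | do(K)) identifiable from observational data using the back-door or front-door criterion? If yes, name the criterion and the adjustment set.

desc(K)\{K}={D,H,Y,Z}; candidates ⊆ {C,M}.
size 0: {}; under {} K still reaches {C,M,Z} ∋ Z.
{C}: K⊥Z given {C} in G with K→· removed — back-door holds.
P(Z|do(K)) = Σ_{C} P(Z|K,C)·P(C).

P(Z|do(K)): backdoor, adjust for {C}.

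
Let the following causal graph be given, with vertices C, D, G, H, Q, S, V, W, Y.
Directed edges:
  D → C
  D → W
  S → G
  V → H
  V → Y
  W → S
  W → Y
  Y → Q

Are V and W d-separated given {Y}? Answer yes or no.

Bayes-Ball from V | {Y} reaches {C,D,G,H,S,W}.
W ∈ reach(V|{Y}) ⇒ V ⊥̸ W | {Y}.

No — V and W are d-connected given {Y}.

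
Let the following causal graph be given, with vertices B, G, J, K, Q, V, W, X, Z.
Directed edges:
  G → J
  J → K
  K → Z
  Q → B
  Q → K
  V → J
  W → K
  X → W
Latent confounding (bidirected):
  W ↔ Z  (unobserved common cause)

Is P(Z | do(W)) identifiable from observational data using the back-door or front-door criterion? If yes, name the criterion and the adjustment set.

desc(W)\{W}={K,Z}; candidates ⊆ {B,G,J,Q,V,X}.
W↔Z: latent back-door arc(s) into W.
size 0: {}; under {} W still reaches {X,Z} ∋ Z.
size 1: {B}, {G}, {J} …(+3); under {B} W still reaches {X,Z} ∋ Z.
size 2: {B,G}, {B,J}, {B,Q} …(+12); under {B,G} W still reaches {X,Z} ∋ Z.
W↔Z cannot be blocked by any observed set — no back-door set.
{K}: (i) intercepts every directed W→Z path; (ii) no back-door W→{K}; (iii) {W} blocks every back-door {K}→Z. Front-door holds.
P(Z|do(W)) = Σ_{K} P(K|W) Σ_{W'} P(Z|K,W')P(W').

P(Z|do(W)): frontdoor, adjust for {K}.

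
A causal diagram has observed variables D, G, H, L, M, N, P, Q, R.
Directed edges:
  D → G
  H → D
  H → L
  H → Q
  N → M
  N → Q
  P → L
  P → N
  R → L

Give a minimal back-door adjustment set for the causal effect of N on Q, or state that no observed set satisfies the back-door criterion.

N→Q: minimal back-door set ∅.

desc(N)\{N}={M,Q}; candidates ⊆ {D,G,H,L,P,R}.
∅: N⊥Q given ∅ in G with N→· removed — back-door holds.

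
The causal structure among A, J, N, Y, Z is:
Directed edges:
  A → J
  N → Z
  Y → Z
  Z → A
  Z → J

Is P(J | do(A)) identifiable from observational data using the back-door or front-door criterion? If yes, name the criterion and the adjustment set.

P(J|do(A)): backdoor, adjust for {Z}.

desc(A)\{A}={J}; candidates ⊆ {N,Y,Z}.
size 0: {}; under {} A still reaches {J,N,Y,Z} ∋ J.
{Z}: A⊥J given {Z} in G with A→· removed — back-door holds.
P(J|do(A)) = Σ_{Z} P(J|A,Z)·P(Z).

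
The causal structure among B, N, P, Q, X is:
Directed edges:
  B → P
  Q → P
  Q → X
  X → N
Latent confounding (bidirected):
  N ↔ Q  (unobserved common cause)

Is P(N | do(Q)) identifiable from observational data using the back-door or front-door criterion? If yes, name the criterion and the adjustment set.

P(N|do(Q)): frontdoor, adjust for {X}.

desc(Q)\{Q}={N,P,X}; candidates ⊆ {B}.
Q↔N: latent back-door arc(s) into Q.
size 0: {}; under {} Q still reaches {N} ∋ N.
size 1: {B}; under {B} Q still reaches {N} ∋ N.
Q↔N cannot be blocked by any observed set — no back-door set.
{X}: (i) intercepts every directed Q→N path; (ii) no back-door Q→{X}; (iii) {Q} blocks every back-door {X}→N. Front-door holds.
P(N|do(Q)) = Σ_{X} P(X|Q) Σ_{Q'} P(N|X,Q')P(Q').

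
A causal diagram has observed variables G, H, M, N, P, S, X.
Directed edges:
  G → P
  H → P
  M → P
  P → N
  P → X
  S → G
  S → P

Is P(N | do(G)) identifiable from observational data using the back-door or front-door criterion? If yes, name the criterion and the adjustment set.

desc(G)\{G}={N,P,X}; candidates ⊆ {H,M,S}.
size 0: {}; under {} G still reaches {N,P,S,X} ∋ N.
{S}: G⊥N given {S} in G with G→· removed — back-door holds.
P(N|do(G)) = Σ_{S} P(N|G,S)·P(S).

P(N|do(G)): backdoor, adjust for {S}.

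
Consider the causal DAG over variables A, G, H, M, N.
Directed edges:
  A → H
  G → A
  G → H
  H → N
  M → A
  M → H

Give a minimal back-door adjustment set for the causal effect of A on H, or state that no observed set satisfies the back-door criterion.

desc(A)\{A}={H,N}; candidates ⊆ {G,M}.
size 0: {}; under {} A still reaches {G,H,M,N} ∋ H.
size 1: {G}, {M}; under {G} A still reaches {H,M,N} ∋ H.
{G,M}: A⊥H given {G,M} in G with A→· removed — back-door holds.

A→H: minimal back-door set {G, M}.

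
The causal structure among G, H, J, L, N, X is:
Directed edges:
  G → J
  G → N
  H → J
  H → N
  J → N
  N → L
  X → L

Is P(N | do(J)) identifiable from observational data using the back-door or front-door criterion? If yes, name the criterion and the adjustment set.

desc(J)\{J}={L,N}; candidates ⊆ {G,H,X}.
size 0: {}; under {} J still reaches {G,H,L,N} ∋ N.
size 1: {G}, {H}, {X}; under {G} J still reaches {H,L,N} ∋ N.
{G,H}: J⊥N given {G,H} in G with J→· removed — back-door holds.
P(N|do(J)) = Σ_{G,H} P(N|J,G,H)·P(G,H).

P(N|do(J)): backdoor, adjust for {G, H}.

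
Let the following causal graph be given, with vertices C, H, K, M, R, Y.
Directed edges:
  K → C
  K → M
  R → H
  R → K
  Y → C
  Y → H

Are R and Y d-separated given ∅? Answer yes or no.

Bayes-Ball from R | ∅ reaches {C,H,K,M}.
Y ∉ reach(R|∅) ⇒ R ⊥ Y | ∅.

Yes — R ⊥ Y | ∅.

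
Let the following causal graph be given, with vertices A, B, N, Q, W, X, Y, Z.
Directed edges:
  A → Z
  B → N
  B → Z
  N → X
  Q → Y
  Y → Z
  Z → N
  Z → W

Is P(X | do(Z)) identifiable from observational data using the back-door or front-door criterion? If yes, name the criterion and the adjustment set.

P(X|do(Z)): backdoor, adjust for {B}.

desc(Z)\{Z}={N,W,X}; candidates ⊆ {A,B,Q,Y}.
size 0: {}; under {} Z still reaches {A,B,N,Q,X,Y} ∋ X.
{B}: Z⊥X given {B} in G with Z→· removed — back-door holds.
P(X|do(Z)) = Σ_{B} P(X|Z,B)·P(B).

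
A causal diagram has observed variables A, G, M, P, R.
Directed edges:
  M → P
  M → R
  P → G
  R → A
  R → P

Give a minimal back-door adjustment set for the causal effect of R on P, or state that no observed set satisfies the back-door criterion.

desc(R)\{R}={A,G,P}; candidates ⊆ {M}.
size 0: {}; under {} R still reaches {G,M,P} ∋ P.
{M}: R⊥P given {M} in G with R→· removed — back-door holds.

R→P: minimal back-door set {M}.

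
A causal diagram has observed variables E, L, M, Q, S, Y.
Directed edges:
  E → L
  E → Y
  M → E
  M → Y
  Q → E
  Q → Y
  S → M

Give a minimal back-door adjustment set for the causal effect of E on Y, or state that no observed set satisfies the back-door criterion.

E→Y: minimal back-door set {M, Q}.

desc(E)\{E}={L,Y}; candidates ⊆ {M,Q,S}.
size 0: {}; under {} E still reaches {M,Q,S,Y} ∋ Y.
size 1: {M}, {Q}, {S}; under {M} E still reaches {Q,Y} ∋ Y.
{M,Q}: E⊥Y given {M,Q} in G with E→· removed — back-door holds.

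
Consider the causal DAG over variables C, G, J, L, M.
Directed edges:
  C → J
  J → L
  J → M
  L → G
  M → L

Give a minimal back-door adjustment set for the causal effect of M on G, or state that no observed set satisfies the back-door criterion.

M→G: minimal back-door set {J}.

desc(M)\{M}={G,L}; candidates ⊆ {C,J}.
size 0: {}; under {} M still reaches {C,G,J,L} ∋ G.
{J}: M⊥G given {J} in G with M→· removed — back-door holds.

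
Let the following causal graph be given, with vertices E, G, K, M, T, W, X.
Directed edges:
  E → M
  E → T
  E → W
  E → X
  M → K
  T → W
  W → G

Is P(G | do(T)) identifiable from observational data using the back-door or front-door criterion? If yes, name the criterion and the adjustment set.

desc(T)\{T}={G,W}; candidates ⊆ {E,K,M,X}.
size 0: {}; under {} T still reaches {E,G,K,M,W,X} ∋ G.
{E}: T⊥G given {E} in G with T→· removed — back-door holds.
P(G|do(T)) = Σ_{E} P(G|T,E)·P(E).

P(G|do(T)): backdoor, adjust for {E}.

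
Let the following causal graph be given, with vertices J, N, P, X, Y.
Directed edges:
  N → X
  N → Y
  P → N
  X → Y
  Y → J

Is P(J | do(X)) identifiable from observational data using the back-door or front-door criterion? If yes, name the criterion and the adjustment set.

P(J|do(X)): backdoor, adjust for {N}.

desc(X)\{X}={J,Y}; candidates ⊆ {N,P}.
size 0: {}; under {} X still reaches {J,N,P,Y} ∋ J.
{N}: X⊥J given {N} in G with X→· removed — back-door holds.
P(J|do(X)) = Σ_{N} P(J|X,N)·P(N).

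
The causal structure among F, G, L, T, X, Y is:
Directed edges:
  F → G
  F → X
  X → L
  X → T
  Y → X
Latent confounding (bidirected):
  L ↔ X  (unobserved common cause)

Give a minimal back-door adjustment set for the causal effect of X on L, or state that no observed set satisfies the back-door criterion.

X→L: no observed back-door set.

desc(X)\{X}={L,T}; candidates ⊆ {F,G,Y}.
X↔L: latent back-door arc(s) into X.
size 0: {}; under {} X still reaches {F,G,L,Y} ∋ L.
size 1: {F}, {G}, {Y}; under {F} X still reaches {L,Y} ∋ L.
size 2: {F,G}, {F,Y}, {G,Y}; under {F,G} X still reaches {L,Y} ∋ L.
X↔L cannot be blocked by any observed set — no back-door set.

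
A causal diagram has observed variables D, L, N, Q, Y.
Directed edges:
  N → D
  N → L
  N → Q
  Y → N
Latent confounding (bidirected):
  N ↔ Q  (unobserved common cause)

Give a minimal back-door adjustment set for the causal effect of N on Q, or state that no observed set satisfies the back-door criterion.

N→Q: no observed back-door set.

desc(N)\{N}={D,L,Q}; candidates ⊆ {Y}.
N↔Q: latent back-door arc(s) into N.
size 0: {}; under {} N still reaches {Q,Y} ∋ Q.
size 1: {Y}; under {Y} N still reaches {Q} ∋ Q.
N↔Q cannot be blocked by any observed set — no back-door set.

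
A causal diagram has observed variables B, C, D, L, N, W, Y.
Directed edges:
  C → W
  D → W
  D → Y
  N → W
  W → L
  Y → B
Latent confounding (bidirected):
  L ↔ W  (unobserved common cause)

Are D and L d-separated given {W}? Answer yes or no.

Bayes-Ball from D | {W} reaches {B,C,L,N,Y}.
L ∈ reach(D|{W}) ⇒ D ⊥̸ L | {W}.

No — D and L are d-connected given {W}.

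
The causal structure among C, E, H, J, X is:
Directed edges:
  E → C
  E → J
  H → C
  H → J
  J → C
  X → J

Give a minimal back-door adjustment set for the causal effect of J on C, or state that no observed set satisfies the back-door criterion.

J→C: minimal back-door set {E, H}.

desc(J)\{J}={C}; candidates ⊆ {E,H,X}.
size 0: {}; under {} J still reaches {C,E,H,X} ∋ C.
size 1: {E}, {H}, {X}; under {E} J still reaches {C,H,X} ∋ C.
{E,H}: J⊥C given {E,H} in G with J→· removed — back-door holds.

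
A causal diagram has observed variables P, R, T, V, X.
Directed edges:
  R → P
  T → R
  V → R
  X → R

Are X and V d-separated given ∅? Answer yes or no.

Bayes-Ball from X | ∅ reaches {P,R}.
V ∉ reach(X|∅) ⇒ X ⊥ V | ∅.

Yes — X ⊥ V | ∅.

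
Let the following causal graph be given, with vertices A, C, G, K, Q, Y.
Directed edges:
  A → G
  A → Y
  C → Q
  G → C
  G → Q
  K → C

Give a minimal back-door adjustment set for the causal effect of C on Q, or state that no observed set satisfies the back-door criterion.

C→Q: minimal back-door set {G}.

desc(C)\{C}={Q}; candidates ⊆ {A,G,K,Y}.
size 0: {}; under {} C still reaches {A,G,K,Q,Y} ∋ Q.
{G}: C⊥Q given {G} in G with C→· removed — back-door holds.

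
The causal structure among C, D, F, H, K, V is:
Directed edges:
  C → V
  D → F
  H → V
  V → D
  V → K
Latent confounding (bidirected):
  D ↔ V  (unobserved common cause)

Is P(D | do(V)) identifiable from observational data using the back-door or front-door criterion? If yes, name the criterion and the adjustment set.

desc(V)\{V}={D,F,K}; candidates ⊆ {C,H}.
V↔D: latent back-door arc(s) into V.
size 0: {}; under {} V still reaches {C,D,F,H} ∋ D.
size 1: {C}, {H}; under {C} V still reaches {D,F,H} ∋ D.
size 2: {C,H}; under {C,H} V still reaches {D,F} ∋ D.
V↔D cannot be blocked by any observed set — no back-door set.
No mediator lies on a directed V→…→D path.
Neither criterion identifies P(D|do(V)) in this graph.

P(D|do(V)): not identifiable (no BD/FD set).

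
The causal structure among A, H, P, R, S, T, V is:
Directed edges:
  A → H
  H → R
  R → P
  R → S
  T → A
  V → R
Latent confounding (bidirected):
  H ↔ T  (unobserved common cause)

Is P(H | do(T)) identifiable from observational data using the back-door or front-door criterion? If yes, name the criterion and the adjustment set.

P(H|do(T)): frontdoor, adjust for {A}.

desc(T)\{T}={A,H,P,R,S}; candidates ⊆ {V}.
T↔H: latent back-door arc(s) into T.
size 0: {}; under {} T still reaches {H,P,R,S} ∋ H.
size 1: {V}; under {V} T still reaches {H,P,R,S} ∋ H.
T↔H cannot be blocked by any observed set — no back-door set.
{A}: (i) intercepts every directed T→H path; (ii) no back-door T→{A}; (iii) {T} blocks every back-door {A}→H. Front-door holds.
P(H|do(T)) = Σ_{A} P(A|T) Σ_{T'} P(H|A,T')P(T').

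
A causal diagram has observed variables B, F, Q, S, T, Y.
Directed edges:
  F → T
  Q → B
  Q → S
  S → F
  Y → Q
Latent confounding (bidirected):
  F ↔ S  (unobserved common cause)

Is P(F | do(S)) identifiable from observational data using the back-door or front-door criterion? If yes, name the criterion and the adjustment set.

desc(S)\{S}={F,T}; candidates ⊆ {B,Q,Y}.
S↔F: latent back-door arc(s) into S.
size 0: {}; under {} S still reaches {B,F,Q,T,Y} ∋ F.
size 1: {B}, {Q}, {Y}; under {B} S still reaches {F,Q,T,Y} ∋ F.
size 2: {B,Q}, {B,Y}, {Q,Y}; under {B,Q} S still reaches {F,T} ∋ F.
S↔F cannot be blocked by any observed set — no back-door set.
No mediator lies on a directed S→…→F path.
Neither criterion identifies P(F|do(S)) in this graph.

P(F|do(S)): not identifiable (no BD/FD set).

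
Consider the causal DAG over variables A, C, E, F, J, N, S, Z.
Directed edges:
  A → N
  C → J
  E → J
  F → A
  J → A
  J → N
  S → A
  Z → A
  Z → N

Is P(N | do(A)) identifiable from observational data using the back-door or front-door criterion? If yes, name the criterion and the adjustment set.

desc(A)\{A}={N}; candidates ⊆ {C,E,F,J,S,Z}.
size 0: {}; under {} A still reaches {C,E,F,J,N,S,Z} ∋ N.
size 1: {C}, {E}, {F} …(+3); under {C} A still reaches {E,F,J,N,S,Z} ∋ N.
{J,Z}: A⊥N given {J,Z} in G with A→· removed — back-door holds.
P(N|do(A)) = Σ_{J,Z} P(N|A,J,Z)·P(J,Z).

P(N|do(A)): backdoor, adjust for {J, Z}.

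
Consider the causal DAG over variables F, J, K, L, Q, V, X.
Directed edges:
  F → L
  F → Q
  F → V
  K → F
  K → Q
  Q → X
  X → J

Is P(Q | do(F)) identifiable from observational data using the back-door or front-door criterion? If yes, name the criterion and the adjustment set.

P(Q|do(F)): backdoor, adjust for {K}.

desc(F)\{F}={J,L,Q,V,X}; candidates ⊆ {K}.
size 0: {}; under {} F still reaches {J,K,Q,X} ∋ Q.
{K}: F⊥Q given {K} in G with F→· removed — back-door holds.
P(Q|do(F)) = Σ_{K} P(Q|F,K)·P(K).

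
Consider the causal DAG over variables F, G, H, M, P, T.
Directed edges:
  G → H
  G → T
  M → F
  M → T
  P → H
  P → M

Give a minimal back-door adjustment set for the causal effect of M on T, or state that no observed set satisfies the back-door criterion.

desc(M)\{M}={F,T}; candidates ⊆ {G,H,P}.
∅: M⊥T given ∅ in G with M→· removed — back-door holds.

M→T: minimal back-door set ∅.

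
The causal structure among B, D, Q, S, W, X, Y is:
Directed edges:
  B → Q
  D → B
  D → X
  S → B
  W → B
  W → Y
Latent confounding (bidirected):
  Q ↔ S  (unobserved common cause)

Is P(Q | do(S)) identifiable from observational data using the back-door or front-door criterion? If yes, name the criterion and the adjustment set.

P(Q|do(S)): frontdoor, adjust for {B}.

desc(S)\{S}={B,Q}; candidates ⊆ {D,W,X,Y}.
S↔Q: latent back-door arc(s) into S.
size 0: {}; under {} S still reaches {Q} ∋ Q.
size 1: {D}, {W}, {X} …(+1); under {D} S still reaches {Q} ∋ Q.
size 2: {D,W}, {D,X}, {D,Y} …(+3); under {D,W} S still reaches {Q} ∋ Q.
S↔Q cannot be blocked by any observed set — no back-door set.
{B}: (i) intercepts every directed S→Q path; (ii) no back-door S→{B}; (iii) {S} blocks every back-door {B}→Q. Front-door holds.
P(Q|do(S)) = Σ_{B} P(B|S) Σ_{S'} P(Q|B,S')P(S').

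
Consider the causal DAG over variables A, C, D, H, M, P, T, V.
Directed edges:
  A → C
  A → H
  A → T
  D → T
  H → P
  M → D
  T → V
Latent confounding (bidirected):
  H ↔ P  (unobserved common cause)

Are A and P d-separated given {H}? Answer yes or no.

No — A and P are d-connected given {H}.

Bayes-Ball from A | {H} reaches {C,P,T,V}.
P ∈ reach(A|{H}) ⇒ A ⊥̸ P | {H}.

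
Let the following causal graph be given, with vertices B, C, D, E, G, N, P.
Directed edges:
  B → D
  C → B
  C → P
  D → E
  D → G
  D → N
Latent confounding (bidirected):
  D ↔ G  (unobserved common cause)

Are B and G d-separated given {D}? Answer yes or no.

Bayes-Ball from B | {D} reaches {C,G,P}.
G ∈ reach(B|{D}) ⇒ B ⊥̸ G | {D}.

No — B and G are d-connected given {D}.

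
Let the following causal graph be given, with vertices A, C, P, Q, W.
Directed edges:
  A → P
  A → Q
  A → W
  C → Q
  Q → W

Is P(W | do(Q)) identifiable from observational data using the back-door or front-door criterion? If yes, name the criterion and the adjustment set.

desc(Q)\{Q}={W}; candidates ⊆ {A,C,P}.
size 0: {}; under {} Q still reaches {A,C,P,W} ∋ W.
{A}: Q⊥W given {A} in G with Q→· removed — back-door holds.
P(W|do(Q)) = Σ_{A} P(W|Q,A)·P(A).

P(W|do(Q)): backdoor, adjust for {A}.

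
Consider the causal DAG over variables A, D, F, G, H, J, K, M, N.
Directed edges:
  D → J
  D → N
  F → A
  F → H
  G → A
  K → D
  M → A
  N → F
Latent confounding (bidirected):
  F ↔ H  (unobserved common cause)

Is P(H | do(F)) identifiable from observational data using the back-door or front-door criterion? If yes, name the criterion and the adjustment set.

desc(F)\{F}={A,H}; candidates ⊆ {D,G,J,K,M,N}.
F↔H: latent back-door arc(s) into F.
size 0: {}; under {} F still reaches {D,H,J,K,N} ∋ H.
size 1: {D}, {G}, {J} …(+3); under {D} F still reaches {H,N} ∋ H.
size 2: {D,G}, {D,J}, {D,K} …(+12); under {D,G} F still reaches {H,N} ∋ H.
F↔H cannot be blocked by any observed set — no back-door set.
No mediator lies on a directed F→…→H path.
Neither criterion identifies P(H|do(F)) in this graph.

P(H|do(F)): not identifiable (no BD/FD set).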